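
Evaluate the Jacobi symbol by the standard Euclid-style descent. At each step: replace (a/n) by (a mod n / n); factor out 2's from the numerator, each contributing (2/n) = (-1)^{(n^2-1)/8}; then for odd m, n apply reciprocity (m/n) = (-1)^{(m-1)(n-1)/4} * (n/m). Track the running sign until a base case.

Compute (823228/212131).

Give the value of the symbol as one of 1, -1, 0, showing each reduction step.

-1

(823228/212131) = (186835/212131)   [reduce mod 212131]
reciprocity: (186835/212131) = -1·(212131/186835) since 186835 mod 4 = 3, 212131 mod 4 = 3; sign now -1
(212131/186835) = (25296/186835)   [reduce mod 186835]
25296 = 2^4·1581; (2/186835) = -1 since 186835 mod 8 = 3, so (25296/186835) = (-1)^4·(1581/186835); sign now -1
reciprocity: (1581/186835) = +1·(186835/1581) since 1581 mod 4 = 1, 186835 mod 4 = 3; sign now -1
(186835/1581) = (277/1581)   [reduce mod 1581]
reciprocity: (277/1581) = +1·(1581/277) since 277 mod 4 = 1, 1581 mod 4 = 1; sign now -1
(1581/277) = (196/277)   [reduce mod 277]
196 = 2^2·49; (2/277) = -1 since 277 mod 8 = 5, so (196/277) = (-1)^2·(49/277); sign now -1
reciprocity: (49/277) = +1·(277/49) since 49 mod 4 = 1, 277 mod 4 = 1; sign now -1
(277/49) = (32/49)   [reduce mod 49]
32 = 2^5·1; (2/49) = +1 since 49 mod 8 = 1, so (32/49) = (+1)^5·(1/49); sign now -1
(1/49) = 1; final value = sign = -1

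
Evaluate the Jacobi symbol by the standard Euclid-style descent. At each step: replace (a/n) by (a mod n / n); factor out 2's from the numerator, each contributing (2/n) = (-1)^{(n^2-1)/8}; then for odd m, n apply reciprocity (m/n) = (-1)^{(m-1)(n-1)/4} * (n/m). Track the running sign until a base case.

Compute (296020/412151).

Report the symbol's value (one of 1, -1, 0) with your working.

-1

factor out 2^2: 296020 = 2^2·74005; with 412151 mod 8 = 7, (2/412151) = +1; sign now +1; continue with (74005/412151)
flip (74005/412151) -> (412151/74005): both odd, 74005 mod 4 = 1, 412151 mod 4 = 3, so the flip contributes +1; sign now +1
(412151/74005): 412151 mod 74005 = 42126, so (412151/74005) = (42126/74005)
factor out 2^1: 42126 = 2^1·21063; with 74005 mod 8 = 5, (2/74005) = -1; sign now -1; continue with (21063/74005)
flip (21063/74005) -> (74005/21063): both odd, 21063 mod 4 = 3, 74005 mod 4 = 1, so the flip contributes +1; sign now -1
(74005/21063): 74005 mod 21063 = 10816, so (74005/21063) = (10816/21063)
factor out 2^6: 10816 = 2^6·169; with 21063 mod 8 = 7, (2/21063) = +1; sign now -1; continue with (169/21063)
flip (169/21063) -> (21063/169): both odd, 169 mod 4 = 1, 21063 mod 4 = 3, so the flip contributes +1; sign now -1
(21063/169): 21063 mod 169 = 107, so (21063/169) = (107/169)
flip (107/169) -> (169/107): both odd, 107 mod 4 = 3, 169 mod 4 = 1, so the flip contributes +1; sign now -1
(169/107): 169 mod 107 = 62, so (169/107) = (62/107)
factor out 2^1: 62 = 2^1·31; with 107 mod 8 = 3, (2/107) = -1; sign now +1; continue with (31/107)
flip (31/107) -> (107/31): both odd, 31 mod 4 = 3, 107 mod 4 = 3, so the flip contributes -1; sign now -1
(107/31): 107 mod 31 = 14, so (107/31) = (14/31)
factor out 2^1: 14 = 2^1·7; with 31 mod 8 = 7, (2/31) = +1; sign now -1; continue with (7/31)
flip (7/31) -> (31/7): both odd, 7 mod 4 = 3, 31 mod 4 = 3, so the flip contributes -1; sign now +1
(31/7): 31 mod 7 = 3, so (31/7) = (3/7)
flip (3/7) -> (7/3): both odd, 3 mod 4 = 3, 7 mod 4 = 3, so the flip contributes -1; sign now -1
(7/3): 7 mod 3 = 1, so (7/3) = (1/3)
reached (1/3) = 1, so the symbol is -1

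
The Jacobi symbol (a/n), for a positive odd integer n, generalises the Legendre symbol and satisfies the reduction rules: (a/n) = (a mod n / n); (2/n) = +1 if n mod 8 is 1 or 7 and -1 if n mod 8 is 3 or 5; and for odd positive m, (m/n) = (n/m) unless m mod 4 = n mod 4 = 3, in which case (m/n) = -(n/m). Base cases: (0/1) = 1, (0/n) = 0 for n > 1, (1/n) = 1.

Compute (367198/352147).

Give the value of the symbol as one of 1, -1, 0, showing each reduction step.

(367198/352147): 367198 mod 352147 = 15051, so (367198/352147) = (15051/352147)
flip (15051/352147) -> (352147/15051): both odd, 15051 mod 4 = 3, 352147 mod 4 = 3, so the flip contributes -1; sign now -1
(352147/15051): 352147 mod 15051 = 5974, so (352147/15051) = (5974/15051)
factor out 2^1: 5974 = 2^1·2987; with 15051 mod 8 = 3, (2/15051) = -1; sign now +1; continue with (2987/15051)
flip (2987/15051) -> (15051/2987): both odd, 2987 mod 4 = 3, 15051 mod 4 = 3, so the flip contributes -1; sign now -1
(15051/2987): 15051 mod 2987 = 116, so (15051/2987) = (116/2987)
factor out 2^2: 116 = 2^2·29; with 2987 mod 8 = 3, (2/2987) = -1; sign now -1; continue with (29/2987)
flip (29/2987) -> (2987/29): both odd, 29 mod 4 = 1, 2987 mod 4 = 3, so the flip contributes +1; sign now -1
(2987/29): 2987 mod 29 = 0, so (2987/29) = (0/29)
reached (0/29); gcd(a, n) > 1, so (0/29) = 0 and the symbol is 0

0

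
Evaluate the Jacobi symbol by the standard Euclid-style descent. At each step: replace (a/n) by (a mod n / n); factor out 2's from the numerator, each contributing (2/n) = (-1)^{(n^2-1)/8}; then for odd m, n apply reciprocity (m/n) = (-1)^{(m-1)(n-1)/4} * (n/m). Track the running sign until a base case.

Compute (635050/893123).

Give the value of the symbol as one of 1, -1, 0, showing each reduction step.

1

factor out 2^1: 635050 = 2^1·317525; with 893123 mod 8 = 3, (2/893123) = -1; sign now -1; continue with (317525/893123)
flip (317525/893123) -> (893123/317525): both odd, 317525 mod 4 = 1, 893123 mod 4 = 3, so the flip contributes +1; sign now -1
(893123/317525): 893123 mod 317525 = 258073, so (893123/317525) = (258073/317525)
flip (258073/317525) -> (317525/258073): both odd, 258073 mod 4 = 1, 317525 mod 4 = 1, so the flip contributes +1; sign now -1
(317525/258073): 317525 mod 258073 = 59452, so (317525/258073) = (59452/258073)
factor out 2^2: 59452 = 2^2·14863; with 258073 mod 8 = 1, (2/258073) = +1; sign now -1; continue with (14863/258073)
flip (14863/258073) -> (258073/14863): both odd, 14863 mod 4 = 3, 258073 mod 4 = 1, so the flip contributes +1; sign now -1
(258073/14863): 258073 mod 14863 = 5402, so (258073/14863) = (5402/14863)
factor out 2^1: 5402 = 2^1·2701; with 14863 mod 8 = 7, (2/14863) = +1; sign now -1; continue with (2701/14863)
flip (2701/14863) -> (14863/2701): both odd, 2701 mod 4 = 1, 14863 mod 4 = 3, so the flip contributes +1; sign now -1
(14863/2701): 14863 mod 2701 = 1358, so (14863/2701) = (1358/2701)
factor out 2^1: 1358 = 2^1·679; with 2701 mod 8 = 5, (2/2701) = -1; sign now +1; continue with (679/2701)
flip (679/2701) -> (2701/679): both odd, 679 mod 4 = 3, 2701 mod 4 = 1, so the flip contributes +1; sign now +1
(2701/679): 2701 mod 679 = 664, so (2701/679) = (664/679)
factor out 2^3: 664 = 2^3·83; with 679 mod 8 = 7, (2/679) = +1; sign now +1; continue with (83/679)
flip (83/679) -> (679/83): both odd, 83 mod 4 = 3, 679 mod 4 = 3, so the flip contributes -1; sign now -1
(679/83): 679 mod 83 = 15, so (679/83) = (15/83)
flip (15/83) -> (83/15): both odd, 15 mod 4 = 3, 83 mod 4 = 3, so the flip contributes -1; sign now +1
(83/15): 83 mod 15 = 8, so (83/15) = (8/15)
factor out 2^3: 8 = 2^3·1; with 15 mod 8 = 7, (2/15) = +1; sign now +1; continue with (1/15)
reached (1/15) = 1, so the symbol is +1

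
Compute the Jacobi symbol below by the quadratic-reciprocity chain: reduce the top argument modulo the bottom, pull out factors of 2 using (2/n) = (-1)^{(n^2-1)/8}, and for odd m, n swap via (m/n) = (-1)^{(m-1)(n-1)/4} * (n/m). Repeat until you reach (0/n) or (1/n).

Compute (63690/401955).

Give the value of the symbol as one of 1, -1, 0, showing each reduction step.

63690 = 2^1·31845; (2/401955) = -1 since 401955 mod 8 = 3, so (63690/401955) = (-1)^1·(31845/401955); sign now -1
reciprocity: (31845/401955) = +1·(401955/31845) since 31845 mod 4 = 1, 401955 mod 4 = 3; sign now -1
(401955/31845) = (19815/31845)   [reduce mod 31845]
reciprocity: (19815/31845) = +1·(31845/19815) since 19815 mod 4 = 3, 31845 mod 4 = 1; sign now -1
(31845/19815) = (12030/19815)   [reduce mod 19815]
12030 = 2^1·6015; (2/19815) = +1 since 19815 mod 8 = 7, so (12030/19815) = (+1)^1·(6015/19815); sign now -1
reciprocity: (6015/19815) = -1·(19815/6015) since 6015 mod 4 = 3, 19815 mod 4 = 3; sign now +1
(19815/6015) = (1770/6015)   [reduce mod 6015]
1770 = 2^1·885; (2/6015) = +1 since 6015 mod 8 = 7, so (1770/6015) = (+1)^1·(885/6015); sign now +1
reciprocity: (885/6015) = +1·(6015/885) since 885 mod 4 = 1, 6015 mod 4 = 3; sign now +1
(6015/885) = (705/885)   [reduce mod 885]
reciprocity: (705/885) = +1·(885/705) since 705 mod 4 = 1, 885 mod 4 = 1; sign now +1
(885/705) = (180/705)   [reduce mod 705]
180 = 2^2·45; (2/705) = +1 since 705 mod 8 = 1, so (180/705) = (+1)^2·(45/705); sign now +1
reciprocity: (45/705) = +1·(705/45) since 45 mod 4 = 1, 705 mod 4 = 1; sign now +1
(705/45) = (30/45)   [reduce mod 45]
30 = 2^1·15; (2/45) = -1 since 45 mod 8 = 5, so (30/45) = (-1)^1·(15/45); sign now -1
reciprocity: (15/45) = +1·(45/15) since 15 mod 4 = 3, 45 mod 4 = 1; sign now -1
(45/15) = (0/15)   [reduce mod 15]
(0/15) = 0   [gcd(a, n) > 1]; final value = 0

0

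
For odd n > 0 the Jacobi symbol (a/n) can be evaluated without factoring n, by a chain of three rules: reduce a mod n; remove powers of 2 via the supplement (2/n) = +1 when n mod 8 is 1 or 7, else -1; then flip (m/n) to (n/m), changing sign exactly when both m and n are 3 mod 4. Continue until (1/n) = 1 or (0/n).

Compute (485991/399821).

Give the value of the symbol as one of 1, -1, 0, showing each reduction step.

-1

(485991/399821) = (86170/399821)   [reduce mod 399821]
86170 = 2^1·43085; (2/399821) = -1 since 399821 mod 8 = 5, so (86170/399821) = (-1)^1·(43085/399821); sign now -1
reciprocity: (43085/399821) = +1·(399821/43085) since 43085 mod 4 = 1, 399821 mod 4 = 1; sign now -1
(399821/43085) = (12056/43085)   [reduce mod 43085]
12056 = 2^3·1507; (2/43085) = -1 since 43085 mod 8 = 5, so (12056/43085) = (-1)^3·(1507/43085); sign now +1
reciprocity: (1507/43085) = +1·(43085/1507) since 1507 mod 4 = 3, 43085 mod 4 = 1; sign now +1
(43085/1507) = (889/1507)   [reduce mod 1507]
reciprocity: (889/1507) = +1·(1507/889) since 889 mod 4 = 1, 1507 mod 4 = 3; sign now +1
(1507/889) = (618/889)   [reduce mod 889]
618 = 2^1·309; (2/889) = +1 since 889 mod 8 = 1, so (618/889) = (+1)^1·(309/889); sign now +1
reciprocity: (309/889) = +1·(889/309) since 309 mod 4 = 1, 889 mod 4 = 1; sign now +1
(889/309) = (271/309)   [reduce mod 309]
reciprocity: (271/309) = +1·(309/271) since 271 mod 4 = 3, 309 mod 4 = 1; sign now +1
(309/271) = (38/271)   [reduce mod 271]
38 = 2^1·19; (2/271) = +1 since 271 mod 8 = 7, so (38/271) = (+1)^1·(19/271); sign now +1
reciprocity: (19/271) = -1·(271/19) since 19 mod 4 = 3, 271 mod 4 = 3; sign now -1
(271/19) = (5/19)   [reduce mod 19]
reciprocity: (5/19) = +1·(19/5) since 5 mod 4 = 1, 19 mod 4 = 3; sign now -1
(19/5) = (4/5)   [reduce mod 5]
4 = 2^2·1; (2/5) = -1 since 5 mod 8 = 5, so (4/5) = (-1)^2·(1/5); sign now -1
(1/5) = 1; final value = sign = -1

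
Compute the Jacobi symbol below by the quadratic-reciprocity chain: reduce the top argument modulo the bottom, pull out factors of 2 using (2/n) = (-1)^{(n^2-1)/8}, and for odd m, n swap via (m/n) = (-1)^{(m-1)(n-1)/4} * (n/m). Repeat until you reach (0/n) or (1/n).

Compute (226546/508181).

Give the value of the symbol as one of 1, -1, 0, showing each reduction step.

factor out 2^1: 226546 = 2^1·113273; with 508181 mod 8 = 5, (2/508181) = -1; sign now -1; continue with (113273/508181)
flip (113273/508181) -> (508181/113273): both odd, 113273 mod 4 = 1, 508181 mod 4 = 1, so the flip contributes +1; sign now -1
(508181/113273): 508181 mod 113273 = 55089, so (508181/113273) = (55089/113273)
flip (55089/113273) -> (113273/55089): both odd, 55089 mod 4 = 1, 113273 mod 4 = 1, so the flip contributes +1; sign now -1
(113273/55089): 113273 mod 55089 = 3095, so (113273/55089) = (3095/55089)
flip (3095/55089) -> (55089/3095): both odd, 3095 mod 4 = 3, 55089 mod 4 = 1, so the flip contributes +1; sign now -1
(55089/3095): 55089 mod 3095 = 2474, so (55089/3095) = (2474/3095)
factor out 2^1: 2474 = 2^1·1237; with 3095 mod 8 = 7, (2/3095) = +1; sign now -1; continue with (1237/3095)
flip (1237/3095) -> (3095/1237): both odd, 1237 mod 4 = 1, 3095 mod 4 = 3, so the flip contributes +1; sign now -1
(3095/1237): 3095 mod 1237 = 621, so (3095/1237) = (621/1237)
flip (621/1237) -> (1237/621): both odd, 621 mod 4 = 1, 1237 mod 4 = 1, so the flip contributes +1; sign now -1
(1237/621): 1237 mod 621 = 616, so (1237/621) = (616/621)
factor out 2^3: 616 = 2^3·77; with 621 mod 8 = 5, (2/621) = -1; sign now +1; continue with (77/621)
flip (77/621) -> (621/77): both odd, 77 mod 4 = 1, 621 mod 4 = 1, so the flip contributes +1; sign now +1
(621/77): 621 mod 77 = 5, so (621/77) = (5/77)
flip (5/77) -> (77/5): both odd, 5 mod 4 = 1, 77 mod 4 = 1, so the flip contributes +1; sign now +1
(77/5): 77 mod 5 = 2, so (77/5) = (2/5)
factor out 2^1: 2 = 2^1·1; with 5 mod 8 = 5, (2/5) = -1; sign now -1; continue with (1/5)
reached (1/5) = 1, so the symbol is -1

-1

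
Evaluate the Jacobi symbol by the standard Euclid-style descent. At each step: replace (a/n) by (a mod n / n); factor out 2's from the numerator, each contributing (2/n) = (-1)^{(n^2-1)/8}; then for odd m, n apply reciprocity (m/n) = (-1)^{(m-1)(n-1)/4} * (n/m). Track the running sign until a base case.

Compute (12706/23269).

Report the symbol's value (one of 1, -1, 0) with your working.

factor out 2^1: 12706 = 2^1·6353; with 23269 mod 8 = 5, (2/23269) = -1; sign now -1; continue with (6353/23269)
flip (6353/23269) -> (23269/6353): both odd, 6353 mod 4 = 1, 23269 mod 4 = 1, so the flip contributes +1; sign now -1
(23269/6353): 23269 mod 6353 = 4210, so (23269/6353) = (4210/6353)
factor out 2^1: 4210 = 2^1·2105; with 6353 mod 8 = 1, (2/6353) = +1; sign now -1; continue with (2105/6353)
flip (2105/6353) -> (6353/2105): both odd, 2105 mod 4 = 1, 6353 mod 4 = 1, so the flip contributes +1; sign now -1
(6353/2105): 6353 mod 2105 = 38, so (6353/2105) = (38/2105)
factor out 2^1: 38 = 2^1·19; with 2105 mod 8 = 1, (2/2105) = +1; sign now -1; continue with (19/2105)
flip (19/2105) -> (2105/19): both odd, 19 mod 4 = 3, 2105 mod 4 = 1, so the flip contributes +1; sign now -1
(2105/19): 2105 mod 19 = 15, so (2105/19) = (15/19)
flip (15/19) -> (19/15): both odd, 15 mod 4 = 3, 19 mod 4 = 3, so the flip contributes -1; sign now +1
(19/15): 19 mod 15 = 4, so (19/15) = (4/15)
factor out 2^2: 4 = 2^2·1; with 15 mod 8 = 7, (2/15) = +1; sign now +1; continue with (1/15)
reached (1/15) = 1, so the symbol is +1

1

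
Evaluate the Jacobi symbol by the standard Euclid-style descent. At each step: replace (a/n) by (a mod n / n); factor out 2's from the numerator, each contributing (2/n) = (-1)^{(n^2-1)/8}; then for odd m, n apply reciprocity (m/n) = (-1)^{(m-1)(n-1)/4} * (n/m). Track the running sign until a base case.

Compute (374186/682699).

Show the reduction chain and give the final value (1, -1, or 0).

374186 = 2^1·187093; (2/682699) = -1 since 682699 mod 8 = 3, so (374186/682699) = (-1)^1·(187093/682699); sign now -1
reciprocity: (187093/682699) = +1·(682699/187093) since 187093 mod 4 = 1, 682699 mod 4 = 3; sign now -1
(682699/187093) = (121420/187093)   [reduce mod 187093]
121420 = 2^2·30355; (2/187093) = -1 since 187093 mod 8 = 5, so (121420/187093) = (-1)^2·(30355/187093); sign now -1
reciprocity: (30355/187093) = +1·(187093/30355) since 30355 mod 4 = 3, 187093 mod 4 = 1; sign now -1
(187093/30355) = (4963/30355)   [reduce mod 30355]
reciprocity: (4963/30355) = -1·(30355/4963) since 4963 mod 4 = 3, 30355 mod 4 = 3; sign now +1
(30355/4963) = (577/4963)   [reduce mod 4963]
reciprocity: (577/4963) = +1·(4963/577) since 577 mod 4 = 1, 4963 mod 4 = 3; sign now +1
(4963/577) = (347/577)   [reduce mod 577]
reciprocity: (347/577) = +1·(577/347) since 347 mod 4 = 3, 577 mod 4 = 1; sign now +1
(577/347) = (230/347)   [reduce mod 347]
230 = 2^1·115; (2/347) = -1 since 347 mod 8 = 3, so (230/347) = (-1)^1·(115/347); sign now -1
reciprocity: (115/347) = -1·(347/115) since 115 mod 4 = 3, 347 mod 4 = 3; sign now +1
(347/115) = (2/115)   [reduce mod 115]
2 = 2^1·1; (2/115) = -1 since 115 mod 8 = 3, so (2/115) = (-1)^1·(1/115); sign now -1
(1/115) = 1; final value = sign = -1

-1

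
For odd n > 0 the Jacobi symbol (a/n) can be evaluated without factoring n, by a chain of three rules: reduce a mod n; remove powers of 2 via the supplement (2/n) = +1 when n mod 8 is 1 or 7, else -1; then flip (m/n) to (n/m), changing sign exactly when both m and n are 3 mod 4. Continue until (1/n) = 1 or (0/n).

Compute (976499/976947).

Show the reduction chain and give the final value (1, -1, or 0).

-1

flip (976499/976947) -> (976947/976499): both odd, 976499 mod 4 = 3, 976947 mod 4 = 3, so the flip contributes -1; sign now -1
(976947/976499): 976947 mod 976499 = 448, so (976947/976499) = (448/976499)
factor out 2^6: 448 = 2^6·7; with 976499 mod 8 = 3, (2/976499) = -1; sign now -1; continue with (7/976499)
flip (7/976499) -> (976499/7): both odd, 7 mod 4 = 3, 976499 mod 4 = 3, so the flip contributes -1; sign now +1
(976499/7): 976499 mod 7 = 6, so (976499/7) = (6/7)
factor out 2^1: 6 = 2^1·3; with 7 mod 8 = 7, (2/7) = +1; sign now +1; continue with (3/7)
flip (3/7) -> (7/3): both odd, 3 mod 4 = 3, 7 mod 4 = 3, so the flip contributes -1; sign now -1
(7/3): 7 mod 3 = 1, so (7/3) = (1/3)
reached (1/3) = 1, so the symbol is -1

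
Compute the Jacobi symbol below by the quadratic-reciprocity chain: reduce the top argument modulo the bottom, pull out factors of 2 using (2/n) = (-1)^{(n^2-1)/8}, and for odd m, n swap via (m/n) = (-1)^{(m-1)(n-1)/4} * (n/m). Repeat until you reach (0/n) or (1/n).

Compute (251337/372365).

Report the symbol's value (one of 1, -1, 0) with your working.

-1

flip (251337/372365) -> (372365/251337): both odd, 251337 mod 4 = 1, 372365 mod 4 = 1, so the flip contributes +1; sign now +1
(372365/251337): 372365 mod 251337 = 121028, so (372365/251337) = (121028/251337)
factor out 2^2: 121028 = 2^2·30257; with 251337 mod 8 = 1, (2/251337) = +1; sign now +1; continue with (30257/251337)
flip (30257/251337) -> (251337/30257): both odd, 30257 mod 4 = 1, 251337 mod 4 = 1, so the flip contributes +1; sign now +1
(251337/30257): 251337 mod 30257 = 9281, so (251337/30257) = (9281/30257)
flip (9281/30257) -> (30257/9281): both odd, 9281 mod 4 = 1, 30257 mod 4 = 1, so the flip contributes +1; sign now +1
(30257/9281): 30257 mod 9281 = 2414, so (30257/9281) = (2414/9281)
factor out 2^1: 2414 = 2^1·1207; with 9281 mod 8 = 1, (2/9281) = +1; sign now +1; continue with (1207/9281)
flip (1207/9281) -> (9281/1207): both odd, 1207 mod 4 = 3, 9281 mod 4 = 1, so the flip contributes +1; sign now +1
(9281/1207): 9281 mod 1207 = 832, so (9281/1207) = (832/1207)
factor out 2^6: 832 = 2^6·13; with 1207 mod 8 = 7, (2/1207) = +1; sign now +1; continue with (13/1207)
flip (13/1207) -> (1207/13): both odd, 13 mod 4 = 1, 1207 mod 4 = 3, so the flip contributes +1; sign now +1
(1207/13): 1207 mod 13 = 11, so (1207/13) = (11/13)
flip (11/13) -> (13/11): both odd, 11 mod 4 = 3, 13 mod 4 = 1, so the flip contributes +1; sign now +1
(13/11): 13 mod 11 = 2, so (13/11) = (2/11)
factor out 2^1: 2 = 2^1·1; with 11 mod 8 = 3, (2/11) = -1; sign now -1; continue with (1/11)
reached (1/11) = 1, so the symbol is -1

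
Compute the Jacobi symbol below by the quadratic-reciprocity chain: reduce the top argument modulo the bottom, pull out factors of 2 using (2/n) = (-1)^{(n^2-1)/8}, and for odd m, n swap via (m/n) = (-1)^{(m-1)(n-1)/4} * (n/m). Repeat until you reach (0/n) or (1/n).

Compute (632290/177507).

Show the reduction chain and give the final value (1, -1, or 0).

-1

(632290/177507) = (99769/177507)   [reduce mod 177507]
reciprocity: (99769/177507) = +1·(177507/99769) since 99769 mod 4 = 1, 177507 mod 4 = 3; sign now +1
(177507/99769) = (77738/99769)   [reduce mod 99769]
77738 = 2^1·38869; (2/99769) = +1 since 99769 mod 8 = 1, so (77738/99769) = (+1)^1·(38869/99769); sign now +1
reciprocity: (38869/99769) = +1·(99769/38869) since 38869 mod 4 = 1, 99769 mod 4 = 1; sign now +1
(99769/38869) = (22031/38869)   [reduce mod 38869]
reciprocity: (22031/38869) = +1·(38869/22031) since 22031 mod 4 = 3, 38869 mod 4 = 1; sign now +1
(38869/22031) = (16838/22031)   [reduce mod 22031]
16838 = 2^1·8419; (2/22031) = +1 since 22031 mod 8 = 7, so (16838/22031) = (+1)^1·(8419/22031); sign now +1
reciprocity: (8419/22031) = -1·(22031/8419) since 8419 mod 4 = 3, 22031 mod 4 = 3; sign now -1
(22031/8419) = (5193/8419)   [reduce mod 8419]
reciprocity: (5193/8419) = +1·(8419/5193) since 5193 mod 4 = 1, 8419 mod 4 = 3; sign now -1
(8419/5193) = (3226/5193)   [reduce mod 5193]
3226 = 2^1·1613; (2/5193) = +1 since 5193 mod 8 = 1, so (3226/5193) = (+1)^1·(1613/5193); sign now -1
reciprocity: (1613/5193) = +1·(5193/1613) since 1613 mod 4 = 1, 5193 mod 4 = 1; sign now -1
(5193/1613) = (354/1613)   [reduce mod 1613]
354 = 2^1·177; (2/1613) = -1 since 1613 mod 8 = 5, so (354/1613) = (-1)^1·(177/1613); sign now +1
reciprocity: (177/1613) = +1·(1613/177) since 177 mod 4 = 1, 1613 mod 4 = 1; sign now +1
(1613/177) = (20/177)   [reduce mod 177]
20 = 2^2·5; (2/177) = +1 since 177 mod 8 = 1, so (20/177) = (+1)^2·(5/177); sign now +1
reciprocity: (5/177) = +1·(177/5) since 5 mod 4 = 1, 177 mod 4 = 1; sign now +1
(177/5) = (2/5)   [reduce mod 5]
2 = 2^1·1; (2/5) = -1 since 5 mod 8 = 5, so (2/5) = (-1)^1·(1/5); sign now -1
(1/5) = 1; final value = sign = -1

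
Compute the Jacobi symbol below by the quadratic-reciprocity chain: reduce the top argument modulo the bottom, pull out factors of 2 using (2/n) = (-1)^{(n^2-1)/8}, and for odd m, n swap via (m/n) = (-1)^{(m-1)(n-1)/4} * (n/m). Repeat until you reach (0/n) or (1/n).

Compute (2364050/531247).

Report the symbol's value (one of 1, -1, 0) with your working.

1

(2364050/531247) = (239062/531247)   [reduce mod 531247]
239062 = 2^1·119531; (2/531247) = +1 since 531247 mod 8 = 7, so (239062/531247) = (+1)^1·(119531/531247); sign now +1
reciprocity: (119531/531247) = -1·(531247/119531) since 119531 mod 4 = 3, 531247 mod 4 = 3; sign now -1
(531247/119531) = (53123/119531)   [reduce mod 119531]
reciprocity: (53123/119531) = -1·(119531/53123) since 53123 mod 4 = 3, 119531 mod 4 = 3; sign now +1
(119531/53123) = (13285/53123)   [reduce mod 53123]
reciprocity: (13285/53123) = +1·(53123/13285) since 13285 mod 4 = 1, 53123 mod 4 = 3; sign now +1
(53123/13285) = (13268/13285)   [reduce mod 13285]
13268 = 2^2·3317; (2/13285) = -1 since 13285 mod 8 = 5, so (13268/13285) = (-1)^2·(3317/13285); sign now +1
reciprocity: (3317/13285) = +1·(13285/3317) since 3317 mod 4 = 1, 13285 mod 4 = 1; sign now +1
(13285/3317) = (17/3317)   [reduce mod 3317]
reciprocity: (17/3317) = +1·(3317/17) since 17 mod 4 = 1, 3317 mod 4 = 1; sign now +1
(3317/17) = (2/17)   [reduce mod 17]
2 = 2^1·1; (2/17) = +1 since 17 mod 8 = 1, so (2/17) = (+1)^1·(1/17); sign now +1
(1/17) = 1; final value = sign = +1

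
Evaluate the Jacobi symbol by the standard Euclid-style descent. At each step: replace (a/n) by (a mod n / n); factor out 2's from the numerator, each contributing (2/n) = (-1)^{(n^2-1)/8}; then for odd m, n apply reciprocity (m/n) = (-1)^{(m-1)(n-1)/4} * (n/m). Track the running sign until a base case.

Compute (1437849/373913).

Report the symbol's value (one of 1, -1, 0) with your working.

(1437849/373913) = (316110/373913)   [reduce mod 373913]
316110 = 2^1·158055; (2/373913) = +1 since 373913 mod 8 = 1, so (316110/373913) = (+1)^1·(158055/373913); sign now +1
reciprocity: (158055/373913) = +1·(373913/158055) since 158055 mod 4 = 3, 373913 mod 4 = 1; sign now +1
(373913/158055) = (57803/158055)   [reduce mod 158055]
reciprocity: (57803/158055) = -1·(158055/57803) since 57803 mod 4 = 3, 158055 mod 4 = 3; sign now -1
(158055/57803) = (42449/57803)   [reduce mod 57803]
reciprocity: (42449/57803) = +1·(57803/42449) since 42449 mod 4 = 1, 57803 mod 4 = 3; sign now -1
(57803/42449) = (15354/42449)   [reduce mod 42449]
15354 = 2^1·7677; (2/42449) = +1 since 42449 mod 8 = 1, so (15354/42449) = (+1)^1·(7677/42449); sign now -1
reciprocity: (7677/42449) = +1·(42449/7677) since 7677 mod 4 = 1, 42449 mod 4 = 1; sign now -1
(42449/7677) = (4064/7677)   [reduce mod 7677]
4064 = 2^5·127; (2/7677) = -1 since 7677 mod 8 = 5, so (4064/7677) = (-1)^5·(127/7677); sign now +1
reciprocity: (127/7677) = +1·(7677/127) since 127 mod 4 = 3, 7677 mod 4 = 1; sign now +1
(7677/127) = (57/127)   [reduce mod 127]
reciprocity: (57/127) = +1·(127/57) since 57 mod 4 = 1, 127 mod 4 = 3; sign now +1
(127/57) = (13/57)   [reduce mod 57]
reciprocity: (13/57) = +1·(57/13) since 13 mod 4 = 1, 57 mod 4 = 1; sign now +1
(57/13) = (5/13)   [reduce mod 13]
reciprocity: (5/13) = +1·(13/5) since 5 mod 4 = 1, 13 mod 4 = 1; sign now +1
(13/5) = (3/5)   [reduce mod 5]
reciprocity: (3/5) = +1·(5/3) since 3 mod 4 = 3, 5 mod 4 = 1; sign now +1
(5/3) = (2/3)   [reduce mod 3]
2 = 2^1·1; (2/3) = -1 since 3 mod 8 = 3, so (2/3) = (-1)^1·(1/3); sign now -1
(1/3) = 1; final value = sign = -1

-1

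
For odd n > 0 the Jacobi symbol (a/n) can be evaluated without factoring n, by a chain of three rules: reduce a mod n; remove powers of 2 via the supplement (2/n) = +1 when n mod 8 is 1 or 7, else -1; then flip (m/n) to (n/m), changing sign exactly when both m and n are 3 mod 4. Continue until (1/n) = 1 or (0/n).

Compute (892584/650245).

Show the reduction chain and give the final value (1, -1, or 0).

1

(892584/650245) = (242339/650245)   [reduce mod 650245]
reciprocity: (242339/650245) = +1·(650245/242339) since 242339 mod 4 = 3, 650245 mod 4 = 1; sign now +1
(650245/242339) = (165567/242339)   [reduce mod 242339]
reciprocity: (165567/242339) = -1·(242339/165567) since 165567 mod 4 = 3, 242339 mod 4 = 3; sign now -1
(242339/165567) = (76772/165567)   [reduce mod 165567]
76772 = 2^2·19193; (2/165567) = +1 since 165567 mod 8 = 7, so (76772/165567) = (+1)^2·(19193/165567); sign now -1
reciprocity: (19193/165567) = +1·(165567/19193) since 19193 mod 4 = 1, 165567 mod 4 = 3; sign now -1
(165567/19193) = (12023/19193)   [reduce mod 19193]
reciprocity: (12023/19193) = +1·(19193/12023) since 12023 mod 4 = 3, 19193 mod 4 = 1; sign now -1
(19193/12023) = (7170/12023)   [reduce mod 12023]
7170 = 2^1·3585; (2/12023) = +1 since 12023 mod 8 = 7, so (7170/12023) = (+1)^1·(3585/12023); sign now -1
reciprocity: (3585/12023) = +1·(12023/3585) since 3585 mod 4 = 1, 12023 mod 4 = 3; sign now -1
(12023/3585) = (1268/3585)   [reduce mod 3585]
1268 = 2^2·317; (2/3585) = +1 since 3585 mod 8 = 1, so (1268/3585) = (+1)^2·(317/3585); sign now -1
reciprocity: (317/3585) = +1·(3585/317) since 317 mod 4 = 1, 3585 mod 4 = 1; sign now -1
(3585/317) = (98/317)   [reduce mod 317]
98 = 2^1·49; (2/317) = -1 since 317 mod 8 = 5, so (98/317) = (-1)^1·(49/317); sign now +1
reciprocity: (49/317) = +1·(317/49) since 49 mod 4 = 1, 317 mod 4 = 1; sign now +1
(317/49) = (23/49)   [reduce mod 49]
reciprocity: (23/49) = +1·(49/23) since 23 mod 4 = 3, 49 mod 4 = 1; sign now +1
(49/23) = (3/23)   [reduce mod 23]
reciprocity: (3/23) = -1·(23/3) since 3 mod 4 = 3, 23 mod 4 = 3; sign now -1
(23/3) = (2/3)   [reduce mod 3]
2 = 2^1·1; (2/3) = -1 since 3 mod 8 = 3, so (2/3) = (-1)^1·(1/3); sign now +1
(1/3) = 1; final value = sign = +1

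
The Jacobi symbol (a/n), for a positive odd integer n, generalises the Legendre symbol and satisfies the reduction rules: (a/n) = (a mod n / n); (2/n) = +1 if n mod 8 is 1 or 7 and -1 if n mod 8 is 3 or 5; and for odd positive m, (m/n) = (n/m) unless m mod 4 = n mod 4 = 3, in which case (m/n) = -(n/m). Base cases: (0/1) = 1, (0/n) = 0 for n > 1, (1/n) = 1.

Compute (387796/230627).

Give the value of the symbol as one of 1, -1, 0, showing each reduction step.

-1

(387796/230627) = (157169/230627)   [reduce mod 230627]
reciprocity: (157169/230627) = +1·(230627/157169) since 157169 mod 4 = 1, 230627 mod 4 = 3; sign now +1
(230627/157169) = (73458/157169)   [reduce mod 157169]
73458 = 2^1·36729; (2/157169) = +1 since 157169 mod 8 = 1, so (73458/157169) = (+1)^1·(36729/157169); sign now +1
reciprocity: (36729/157169) = +1·(157169/36729) since 36729 mod 4 = 1, 157169 mod 4 = 1; sign now +1
(157169/36729) = (10253/36729)   [reduce mod 36729]
reciprocity: (10253/36729) = +1·(36729/10253) since 10253 mod 4 = 1, 36729 mod 4 = 1; sign now +1
(36729/10253) = (5970/10253)   [reduce mod 10253]
5970 = 2^1·2985; (2/10253) = -1 since 10253 mod 8 = 5, so (5970/10253) = (-1)^1·(2985/10253); sign now -1
reciprocity: (2985/10253) = +1·(10253/2985) since 2985 mod 4 = 1, 10253 mod 4 = 1; sign now -1
(10253/2985) = (1298/2985)   [reduce mod 2985]
1298 = 2^1·649; (2/2985) = +1 since 2985 mod 8 = 1, so (1298/2985) = (+1)^1·(649/2985); sign now -1
reciprocity: (649/2985) = +1·(2985/649) since 649 mod 4 = 1, 2985 mod 4 = 1; sign now -1
(2985/649) = (389/649)   [reduce mod 649]
reciprocity: (389/649) = +1·(649/389) since 389 mod 4 = 1, 649 mod 4 = 1; sign now -1
(649/389) = (260/389)   [reduce mod 389]
260 = 2^2·65; (2/389) = -1 since 389 mod 8 = 5, so (260/389) = (-1)^2·(65/389); sign now -1
reciprocity: (65/389) = +1·(389/65) since 65 mod 4 = 1, 389 mod 4 = 1; sign now -1
(389/65) = (64/65)   [reduce mod 65]
64 = 2^6·1; (2/65) = +1 since 65 mod 8 = 1, so (64/65) = (+1)^6·(1/65); sign now -1
(1/65) = 1; final value = sign = -1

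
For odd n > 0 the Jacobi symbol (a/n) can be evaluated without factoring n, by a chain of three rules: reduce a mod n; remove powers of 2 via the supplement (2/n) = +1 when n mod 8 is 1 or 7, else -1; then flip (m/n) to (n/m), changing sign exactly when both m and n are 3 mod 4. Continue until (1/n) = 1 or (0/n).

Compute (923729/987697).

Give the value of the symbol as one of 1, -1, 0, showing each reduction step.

1

reciprocity: (923729/987697) = +1·(987697/923729) since 923729 mod 4 = 1, 987697 mod 4 = 1; sign now +1
(987697/923729) = (63968/923729)   [reduce mod 923729]
63968 = 2^5·1999; (2/923729) = +1 since 923729 mod 8 = 1, so (63968/923729) = (+1)^5·(1999/923729); sign now +1
reciprocity: (1999/923729) = +1·(923729/1999) since 1999 mod 4 = 3, 923729 mod 4 = 1; sign now +1
(923729/1999) = (191/1999)   [reduce mod 1999]
reciprocity: (191/1999) = -1·(1999/191) since 191 mod 4 = 3, 1999 mod 4 = 3; sign now -1
(1999/191) = (89/191)   [reduce mod 191]
reciprocity: (89/191) = +1·(191/89) since 89 mod 4 = 1, 191 mod 4 = 3; sign now -1
(191/89) = (13/89)   [reduce mod 89]
reciprocity: (13/89) = +1·(89/13) since 13 mod 4 = 1, 89 mod 4 = 1; sign now -1
(89/13) = (11/13)   [reduce mod 13]
reciprocity: (11/13) = +1·(13/11) since 11 mod 4 = 3, 13 mod 4 = 1; sign now -1
(13/11) = (2/11)   [reduce mod 11]
2 = 2^1·1; (2/11) = -1 since 11 mod 8 = 3, so (2/11) = (-1)^1·(1/11); sign now +1
(1/11) = 1; final value = sign = +1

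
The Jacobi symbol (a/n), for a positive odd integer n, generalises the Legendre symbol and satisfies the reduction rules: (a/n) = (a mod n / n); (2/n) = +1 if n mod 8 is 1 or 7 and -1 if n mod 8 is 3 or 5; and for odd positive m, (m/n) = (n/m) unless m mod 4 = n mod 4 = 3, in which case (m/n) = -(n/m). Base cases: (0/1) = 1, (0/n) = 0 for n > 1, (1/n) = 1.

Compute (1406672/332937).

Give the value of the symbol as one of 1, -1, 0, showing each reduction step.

-1

(1406672/332937) = (74924/332937)   [reduce mod 332937]
74924 = 2^2·18731; (2/332937) = +1 since 332937 mod 8 = 1, so (74924/332937) = (+1)^2·(18731/332937); sign now +1
reciprocity: (18731/332937) = +1·(332937/18731) since 18731 mod 4 = 3, 332937 mod 4 = 1; sign now +1
(332937/18731) = (14510/18731)   [reduce mod 18731]
14510 = 2^1·7255; (2/18731) = -1 since 18731 mod 8 = 3, so (14510/18731) = (-1)^1·(7255/18731); sign now -1
reciprocity: (7255/18731) = -1·(18731/7255) since 7255 mod 4 = 3, 18731 mod 4 = 3; sign now +1
(18731/7255) = (4221/7255)   [reduce mod 7255]
reciprocity: (4221/7255) = +1·(7255/4221) since 4221 mod 4 = 1, 7255 mod 4 = 3; sign now +1
(7255/4221) = (3034/4221)   [reduce mod 4221]
3034 = 2^1·1517; (2/4221) = -1 since 4221 mod 8 = 5, so (3034/4221) = (-1)^1·(1517/4221); sign now -1
reciprocity: (1517/4221) = +1·(4221/1517) since 1517 mod 4 = 1, 4221 mod 4 = 1; sign now -1
(4221/1517) = (1187/1517)   [reduce mod 1517]
reciprocity: (1187/1517) = +1·(1517/1187) since 1187 mod 4 = 3, 1517 mod 4 = 1; sign now -1
(1517/1187) = (330/1187)   [reduce mod 1187]
330 = 2^1·165; (2/1187) = -1 since 1187 mod 8 = 3, so (330/1187) = (-1)^1·(165/1187); sign now +1
reciprocity: (165/1187) = +1·(1187/165) since 165 mod 4 = 1, 1187 mod 4 = 3; sign now +1
(1187/165) = (32/165)   [reduce mod 165]
32 = 2^5·1; (2/165) = -1 since 165 mod 8 = 5, so (32/165) = (-1)^5·(1/165); sign now -1
(1/165) = 1; final value = sign = -1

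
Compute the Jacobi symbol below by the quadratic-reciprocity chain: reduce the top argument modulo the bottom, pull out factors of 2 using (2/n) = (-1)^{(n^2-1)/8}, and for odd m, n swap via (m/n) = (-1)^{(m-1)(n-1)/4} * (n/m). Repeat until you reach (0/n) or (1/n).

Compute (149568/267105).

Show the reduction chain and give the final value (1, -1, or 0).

factor out 2^6: 149568 = 2^6·2337; with 267105 mod 8 = 1, (2/267105) = +1; sign now +1; continue with (2337/267105)
flip (2337/267105) -> (267105/2337): both odd, 2337 mod 4 = 1, 267105 mod 4 = 1, so the flip contributes +1; sign now +1
(267105/2337): 267105 mod 2337 = 687, so (267105/2337) = (687/2337)
flip (687/2337) -> (2337/687): both odd, 687 mod 4 = 3, 2337 mod 4 = 1, so the flip contributes +1; sign now +1
(2337/687): 2337 mod 687 = 276, so (2337/687) = (276/687)
factor out 2^2: 276 = 2^2·69; with 687 mod 8 = 7, (2/687) = +1; sign now +1; continue with (69/687)
flip (69/687) -> (687/69): both odd, 69 mod 4 = 1, 687 mod 4 = 3, so the flip contributes +1; sign now +1
(687/69): 687 mod 69 = 66, so (687/69) = (66/69)
factor out 2^1: 66 = 2^1·33; with 69 mod 8 = 5, (2/69) = -1; sign now -1; continue with (33/69)
flip (33/69) -> (69/33): both odd, 33 mod 4 = 1, 69 mod 4 = 1, so the flip contributes +1; sign now -1
(69/33): 69 mod 33 = 3, so (69/33) = (3/33)
flip (3/33) -> (33/3): both odd, 3 mod 4 = 3, 33 mod 4 = 1, so the flip contributes +1; sign now -1
(33/3): 33 mod 3 = 0, so (33/3) = (0/3)
reached (0/3); gcd(a, n) > 1, so (0/3) = 0 and the symbol is 0

0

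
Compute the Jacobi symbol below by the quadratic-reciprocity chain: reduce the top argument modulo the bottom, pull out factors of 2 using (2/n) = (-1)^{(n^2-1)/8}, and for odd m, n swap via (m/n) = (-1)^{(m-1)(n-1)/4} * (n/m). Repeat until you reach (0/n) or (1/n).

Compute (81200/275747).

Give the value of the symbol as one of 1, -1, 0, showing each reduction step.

factor out 2^4: 81200 = 2^4·5075; with 275747 mod 8 = 3, (2/275747) = -1; sign now +1; continue with (5075/275747)
flip (5075/275747) -> (275747/5075): both odd, 5075 mod 4 = 3, 275747 mod 4 = 3, so the flip contributes -1; sign now -1
(275747/5075): 275747 mod 5075 = 1697, so (275747/5075) = (1697/5075)
flip (1697/5075) -> (5075/1697): both odd, 1697 mod 4 = 1, 5075 mod 4 = 3, so the flip contributes +1; sign now -1
(5075/1697): 5075 mod 1697 = 1681, so (5075/1697) = (1681/1697)
flip (1681/1697) -> (1697/1681): both odd, 1681 mod 4 = 1, 1697 mod 4 = 1, so the flip contributes +1; sign now -1
(1697/1681): 1697 mod 1681 = 16, so (1697/1681) = (16/1681)
factor out 2^4: 16 = 2^4·1; with 1681 mod 8 = 1, (2/1681) = +1; sign now -1; continue with (1/1681)
reached (1/1681) = 1, so the symbol is -1

-1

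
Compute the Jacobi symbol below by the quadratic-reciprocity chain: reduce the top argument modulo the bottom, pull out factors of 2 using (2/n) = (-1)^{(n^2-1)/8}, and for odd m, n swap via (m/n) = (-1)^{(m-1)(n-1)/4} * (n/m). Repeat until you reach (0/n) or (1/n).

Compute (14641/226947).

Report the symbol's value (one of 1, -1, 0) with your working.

1

flip (14641/226947) -> (226947/14641): both odd, 14641 mod 4 = 1, 226947 mod 4 = 3, so the flip contributes +1; sign now +1
(226947/14641): 226947 mod 14641 = 7332, so (226947/14641) = (7332/14641)
factor out 2^2: 7332 = 2^2·1833; with 14641 mod 8 = 1, (2/14641) = +1; sign now +1; continue with (1833/14641)
flip (1833/14641) -> (14641/1833): both odd, 1833 mod 4 = 1, 14641 mod 4 = 1, so the flip contributes +1; sign now +1
(14641/1833): 14641 mod 1833 = 1810, so (14641/1833) = (1810/1833)
factor out 2^1: 1810 = 2^1·905; with 1833 mod 8 = 1, (2/1833) = +1; sign now +1; continue with (905/1833)
flip (905/1833) -> (1833/905): both odd, 905 mod 4 = 1, 1833 mod 4 = 1, so the flip contributes +1; sign now +1
(1833/905): 1833 mod 905 = 23, so (1833/905) = (23/905)
flip (23/905) -> (905/23): both odd, 23 mod 4 = 3, 905 mod 4 = 1, so the flip contributes +1; sign now +1
(905/23): 905 mod 23 = 8, so (905/23) = (8/23)
factor out 2^3: 8 = 2^3·1; with 23 mod 8 = 7, (2/23) = +1; sign now +1; continue with (1/23)
reached (1/23) = 1, so the symbol is +1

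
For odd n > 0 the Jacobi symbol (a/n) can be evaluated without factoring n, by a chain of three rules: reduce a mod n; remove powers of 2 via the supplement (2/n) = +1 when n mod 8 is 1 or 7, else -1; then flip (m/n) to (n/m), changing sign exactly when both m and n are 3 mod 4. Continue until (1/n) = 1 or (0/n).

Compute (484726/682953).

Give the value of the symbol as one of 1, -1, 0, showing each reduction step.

1

factor out 2^1: 484726 = 2^1·242363; with 682953 mod 8 = 1, (2/682953) = +1; sign now +1; continue with (242363/682953)
flip (242363/682953) -> (682953/242363): both odd, 242363 mod 4 = 3, 682953 mod 4 = 1, so the flip contributes +1; sign now +1
(682953/242363): 682953 mod 242363 = 198227, so (682953/242363) = (198227/242363)
flip (198227/242363) -> (242363/198227): both odd, 198227 mod 4 = 3, 242363 mod 4 = 3, so the flip contributes -1; sign now -1
(242363/198227): 242363 mod 198227 = 44136, so (242363/198227) = (44136/198227)
factor out 2^3: 44136 = 2^3·5517; with 198227 mod 8 = 3, (2/198227) = -1; sign now +1; continue with (5517/198227)
flip (5517/198227) -> (198227/5517): both odd, 5517 mod 4 = 1, 198227 mod 4 = 3, so the flip contributes +1; sign now +1
(198227/5517): 198227 mod 5517 = 5132, so (198227/5517) = (5132/5517)
factor out 2^2: 5132 = 2^2·1283; with 5517 mod 8 = 5, (2/5517) = -1; sign now +1; continue with (1283/5517)
flip (1283/5517) -> (5517/1283): both odd, 1283 mod 4 = 3, 5517 mod 4 = 1, so the flip contributes +1; sign now +1
(5517/1283): 5517 mod 1283 = 385, so (5517/1283) = (385/1283)
flip (385/1283) -> (1283/385): both odd, 385 mod 4 = 1, 1283 mod 4 = 3, so the flip contributes +1; sign now +1
(1283/385): 1283 mod 385 = 128, so (1283/385) = (128/385)
factor out 2^7: 128 = 2^7·1; with 385 mod 8 = 1, (2/385) = +1; sign now +1; continue with (1/385)
reached (1/385) = 1, so the symbol is +1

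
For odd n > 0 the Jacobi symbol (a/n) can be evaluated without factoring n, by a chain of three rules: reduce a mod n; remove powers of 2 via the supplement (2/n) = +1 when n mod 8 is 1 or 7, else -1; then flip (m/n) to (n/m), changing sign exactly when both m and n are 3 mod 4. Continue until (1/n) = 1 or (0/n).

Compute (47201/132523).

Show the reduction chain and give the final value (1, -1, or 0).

1

reciprocity: (47201/132523) = +1·(132523/47201) since 47201 mod 4 = 1, 132523 mod 4 = 3; sign now +1
(132523/47201) = (38121/47201)   [reduce mod 47201]
reciprocity: (38121/47201) = +1·(47201/38121) since 38121 mod 4 = 1, 47201 mod 4 = 1; sign now +1
(47201/38121) = (9080/38121)   [reduce mod 38121]
9080 = 2^3·1135; (2/38121) = +1 since 38121 mod 8 = 1, so (9080/38121) = (+1)^3·(1135/38121); sign now +1
reciprocity: (1135/38121) = +1·(38121/1135) since 1135 mod 4 = 3, 38121 mod 4 = 1; sign now +1
(38121/1135) = (666/1135)   [reduce mod 1135]
666 = 2^1·333; (2/1135) = +1 since 1135 mod 8 = 7, so (666/1135) = (+1)^1·(333/1135); sign now +1
reciprocity: (333/1135) = +1·(1135/333) since 333 mod 4 = 1, 1135 mod 4 = 3; sign now +1
(1135/333) = (136/333)   [reduce mod 333]
136 = 2^3·17; (2/333) = -1 since 333 mod 8 = 5, so (136/333) = (-1)^3·(17/333); sign now -1
reciprocity: (17/333) = +1·(333/17) since 17 mod 4 = 1, 333 mod 4 = 1; sign now -1
(333/17) = (10/17)   [reduce mod 17]
10 = 2^1·5; (2/17) = +1 since 17 mod 8 = 1, so (10/17) = (+1)^1·(5/17); sign now -1
reciprocity: (5/17) = +1·(17/5) since 5 mod 4 = 1, 17 mod 4 = 1; sign now -1
(17/5) = (2/5)   [reduce mod 5]
2 = 2^1·1; (2/5) = -1 since 5 mod 8 = 5, so (2/5) = (-1)^1·(1/5); sign now +1
(1/5) = 1; final value = sign = +1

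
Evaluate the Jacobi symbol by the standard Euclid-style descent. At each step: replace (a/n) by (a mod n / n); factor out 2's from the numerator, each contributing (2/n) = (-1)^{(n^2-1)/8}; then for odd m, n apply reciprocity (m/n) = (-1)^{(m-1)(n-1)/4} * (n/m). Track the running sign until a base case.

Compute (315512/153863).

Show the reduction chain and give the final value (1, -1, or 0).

(315512/153863): 315512 mod 153863 = 7786, so (315512/153863) = (7786/153863)
factor out 2^1: 7786 = 2^1·3893; with 153863 mod 8 = 7, (2/153863) = +1; sign now +1; continue with (3893/153863)
flip (3893/153863) -> (153863/3893): both odd, 3893 mod 4 = 1, 153863 mod 4 = 3, so the flip contributes +1; sign now +1
(153863/3893): 153863 mod 3893 = 2036, so (153863/3893) = (2036/3893)
factor out 2^2: 2036 = 2^2·509; with 3893 mod 8 = 5, (2/3893) = -1; sign now +1; continue with (509/3893)
flip (509/3893) -> (3893/509): both odd, 509 mod 4 = 1, 3893 mod 4 = 1, so the flip contributes +1; sign now +1
(3893/509): 3893 mod 509 = 330, so (3893/509) = (330/509)
factor out 2^1: 330 = 2^1·165; with 509 mod 8 = 5, (2/509) = -1; sign now -1; continue with (165/509)
flip (165/509) -> (509/165): both odd, 165 mod 4 = 1, 509 mod 4 = 1, so the flip contributes +1; sign now -1
(509/165): 509 mod 165 = 14, so (509/165) = (14/165)
factor out 2^1: 14 = 2^1·7; with 165 mod 8 = 5, (2/165) = -1; sign now +1; continue with (7/165)
flip (7/165) -> (165/7): both odd, 7 mod 4 = 3, 165 mod 4 = 1, so the flip contributes +1; sign now +1
(165/7): 165 mod 7 = 4, so (165/7) = (4/7)
factor out 2^2: 4 = 2^2·1; with 7 mod 8 = 7, (2/7) = +1; sign now +1; continue with (1/7)
reached (1/7) = 1, so the symbol is +1

1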